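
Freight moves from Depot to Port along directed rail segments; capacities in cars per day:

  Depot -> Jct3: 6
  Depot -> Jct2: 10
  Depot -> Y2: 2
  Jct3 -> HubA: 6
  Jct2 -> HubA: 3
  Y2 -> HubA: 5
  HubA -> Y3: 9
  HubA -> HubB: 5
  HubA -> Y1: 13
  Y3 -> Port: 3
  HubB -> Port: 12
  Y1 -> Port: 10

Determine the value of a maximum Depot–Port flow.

Augment Depot→Jct3→HubA→Y3→Port: bottleneck 3, flow now 3.
Augment Depot→Jct3→HubA→HubB→Port: bottleneck 3, flow now 6.
Augment Depot→Jct2→HubA→HubB→Port: bottleneck 2, flow now 8.
Augment Depot→Jct2→HubA→Y1→Port: bottleneck 1, flow now 9.
Augment Depot→Y2→HubA→Y1→Port: bottleneck 2, flow now 11.
No augmenting path remains; maximum flow = 11.
In the residual graph, reachable from Depot: {Depot, Jct2}.
Min-cut edges: Depot→Jct3 (6), Depot→Y2 (2), Jct2→HubA (3); capacity 6 + 2 + 3 = 11.
This cut is saturated, so no flow can exceed 11.

11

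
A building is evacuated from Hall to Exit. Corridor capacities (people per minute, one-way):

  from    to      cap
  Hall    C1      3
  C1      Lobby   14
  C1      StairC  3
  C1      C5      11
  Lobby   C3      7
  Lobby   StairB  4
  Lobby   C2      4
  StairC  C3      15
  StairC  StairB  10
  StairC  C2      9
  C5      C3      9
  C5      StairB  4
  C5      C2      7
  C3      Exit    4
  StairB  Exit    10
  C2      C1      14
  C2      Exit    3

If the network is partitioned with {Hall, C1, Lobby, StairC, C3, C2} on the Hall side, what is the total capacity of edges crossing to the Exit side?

32

Edges leaving {Hall, C1, Lobby, StairC, C3, C2}: C1→C5 (11), Lobby→StairB (4), StairC→StairB (10), C3→Exit (4), C2→Exit (3).
Cut capacity = 11 + 4 + 10 + 4 + 3 = 32.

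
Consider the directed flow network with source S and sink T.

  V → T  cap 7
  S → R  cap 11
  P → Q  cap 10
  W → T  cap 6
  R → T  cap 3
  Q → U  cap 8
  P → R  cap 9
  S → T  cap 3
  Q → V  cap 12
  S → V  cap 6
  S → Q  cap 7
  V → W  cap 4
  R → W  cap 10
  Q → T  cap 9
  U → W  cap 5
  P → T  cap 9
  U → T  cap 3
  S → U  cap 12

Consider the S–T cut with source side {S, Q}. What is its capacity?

61

Edges leaving {S, Q}: S→R (11), S→U (12), S→V (6), S→T (3), Q→U (8), Q→V (12), Q→T (9).
Cut capacity = 11 + 12 + 6 + 3 + 8 + 12 + 9 = 61.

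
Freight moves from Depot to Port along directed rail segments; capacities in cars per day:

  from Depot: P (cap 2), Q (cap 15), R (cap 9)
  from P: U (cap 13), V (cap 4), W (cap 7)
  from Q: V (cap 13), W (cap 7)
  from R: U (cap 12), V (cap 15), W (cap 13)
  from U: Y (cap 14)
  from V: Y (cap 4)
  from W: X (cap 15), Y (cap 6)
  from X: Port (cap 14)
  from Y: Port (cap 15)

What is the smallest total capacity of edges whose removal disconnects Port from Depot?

Augment Depot→P→U→Y→Port: bottleneck 2, flow now 2.
Augment Depot→Q→V→Y→Port: bottleneck 4, flow now 6.
Augment Depot→Q→W→X→Port: bottleneck 7, flow now 13.
Augment Depot→R→U→Y→Port: bottleneck 9, flow now 22.
No augmenting path remains; maximum flow = 22.
By max-flow min-cut, the minimum cut capacity equals the max flow.
In the residual graph, reachable from Depot: {Depot, Q, V}.
Min-cut edges: Depot→P (2), Depot→R (9), Q→W (7), V→Y (4); capacity 2 + 9 + 7 + 4 = 22.

22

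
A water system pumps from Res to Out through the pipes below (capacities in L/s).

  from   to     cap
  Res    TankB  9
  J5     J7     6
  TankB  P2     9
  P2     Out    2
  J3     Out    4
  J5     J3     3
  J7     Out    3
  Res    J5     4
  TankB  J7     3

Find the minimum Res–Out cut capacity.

8

Augment Res→TankB→J7→Out: bottleneck 3, flow now 3.
Augment Res→TankB→P2→Out: bottleneck 2, flow now 5.
Augment Res→J5→J3→Out: bottleneck 3, flow now 8.
No augmenting path remains; maximum flow = 8.
By max-flow min-cut, the minimum cut capacity equals the max flow.
In the residual graph, reachable from Res: {Res, TankB, J5, J7, P2}.
Min-cut edges: J5→J3 (3), J7→Out (3), P2→Out (2); capacity 3 + 3 + 2 = 8.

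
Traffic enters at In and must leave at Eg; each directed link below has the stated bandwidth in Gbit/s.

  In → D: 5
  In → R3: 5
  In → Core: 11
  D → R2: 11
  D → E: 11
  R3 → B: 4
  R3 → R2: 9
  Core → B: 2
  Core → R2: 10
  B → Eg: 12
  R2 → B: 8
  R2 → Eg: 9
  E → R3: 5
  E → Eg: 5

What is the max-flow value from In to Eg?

Augment In→D→R2→Eg: bottleneck 5, flow now 5.
Augment In→R3→B→Eg: bottleneck 4, flow now 9.
Augment In→R3→R2→Eg: bottleneck 1, flow now 10.
Augment In→Core→B→Eg: bottleneck 2, flow now 12.
Augment In→Core→R2→Eg: bottleneck 3, flow now 15.
Augment In→Core→R2→B→Eg: bottleneck 6, flow now 21.
No augmenting path remains; maximum flow = 21.
In the residual graph, reachable from In: {In}.
Min-cut edges: In→D (5), In→R3 (5), In→Core (11); capacity 5 + 5 + 11 = 21.
This cut is saturated, so no flow can exceed 21.

21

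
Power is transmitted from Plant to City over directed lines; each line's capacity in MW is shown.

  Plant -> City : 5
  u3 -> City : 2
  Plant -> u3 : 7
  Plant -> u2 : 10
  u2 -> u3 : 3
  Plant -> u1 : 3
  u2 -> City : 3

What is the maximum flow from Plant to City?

Augment Plant→City: bottleneck 5, flow now 5.
Augment Plant→u2→City: bottleneck 3, flow now 8.
Augment Plant→u3→City: bottleneck 2, flow now 10.
No augmenting path remains; maximum flow = 10.
In the residual graph, reachable from Plant: {Plant, u1, u2, u3}.
Min-cut edges: Plant→City (5), u2→City (3), u3→City (2); capacity 5 + 3 + 2 = 10.
This cut is saturated, so no flow can exceed 10.

10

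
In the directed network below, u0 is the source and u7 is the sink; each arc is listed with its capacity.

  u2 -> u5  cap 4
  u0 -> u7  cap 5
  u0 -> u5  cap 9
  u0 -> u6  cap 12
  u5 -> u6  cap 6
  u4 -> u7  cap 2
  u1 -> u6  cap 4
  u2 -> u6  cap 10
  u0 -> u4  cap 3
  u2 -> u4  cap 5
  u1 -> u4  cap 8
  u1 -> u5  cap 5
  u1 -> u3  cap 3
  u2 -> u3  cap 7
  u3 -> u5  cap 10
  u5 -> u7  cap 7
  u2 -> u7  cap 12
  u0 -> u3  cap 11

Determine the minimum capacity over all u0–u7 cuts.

14

Augment u0→u7: bottleneck 5, flow now 5.
Augment u0→u4→u7: bottleneck 2, flow now 7.
Augment u0→u5→u7: bottleneck 7, flow now 14.
No augmenting path remains; maximum flow = 14.
By max-flow min-cut, the minimum cut capacity equals the max flow.
In the residual graph, reachable from u0: {u0, u3, u4, u5, u6}.
Min-cut edges: u0→u7 (5), u4→u7 (2), u5→u7 (7); capacity 5 + 2 + 7 = 14.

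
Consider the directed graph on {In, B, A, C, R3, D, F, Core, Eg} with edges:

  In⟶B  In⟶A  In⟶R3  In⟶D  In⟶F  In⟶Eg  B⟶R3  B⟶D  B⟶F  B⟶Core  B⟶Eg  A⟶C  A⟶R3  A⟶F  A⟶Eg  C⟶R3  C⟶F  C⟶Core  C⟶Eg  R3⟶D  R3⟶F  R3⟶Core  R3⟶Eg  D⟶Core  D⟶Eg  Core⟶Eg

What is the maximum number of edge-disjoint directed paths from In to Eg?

Assign every edge capacity 1; by Menger, the answer equals the max flow.
Path In→Eg (+1); total 1.
Path In→B→Eg (+1); total 2.
Path In→A→Eg (+1); total 3.
Path In→R3→Eg (+1); total 4.
Path In→D→Eg (+1); total 5.
No residual In→Eg path; max flow = 5.
Certifying cut of size 5: {In→A, In→B, In→D, In→Eg, In→R3}.

5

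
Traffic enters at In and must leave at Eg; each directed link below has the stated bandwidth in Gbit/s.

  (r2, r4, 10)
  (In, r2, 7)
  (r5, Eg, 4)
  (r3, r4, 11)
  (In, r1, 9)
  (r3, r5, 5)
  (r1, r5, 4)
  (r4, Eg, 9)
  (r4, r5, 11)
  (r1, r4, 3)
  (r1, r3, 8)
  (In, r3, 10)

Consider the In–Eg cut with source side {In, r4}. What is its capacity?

Edges leaving {In, r4}: In→r1 (9), In→r2 (7), In→r3 (10), r4→r5 (11), r4→Eg (9).
Cut capacity = 9 + 7 + 10 + 11 + 9 = 46.

46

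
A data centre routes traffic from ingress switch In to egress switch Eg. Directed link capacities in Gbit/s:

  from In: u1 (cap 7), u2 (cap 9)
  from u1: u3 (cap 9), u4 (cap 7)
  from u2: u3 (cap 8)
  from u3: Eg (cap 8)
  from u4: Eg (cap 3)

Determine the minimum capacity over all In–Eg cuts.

11

Augment In→u1→u3→Eg: bottleneck 7, flow now 7.
Augment In→u2→u3→Eg: bottleneck 1, flow now 8.
Augment In→u2→u3→u1→u4→Eg: bottleneck 3, flow now 11. (uses reverse residual edge)
No augmenting path remains; maximum flow = 11.
By max-flow min-cut, the minimum cut capacity equals the max flow.
In the residual graph, reachable from In: {In, u1, u2, u3, u4}.
Min-cut edges: u3→Eg (8), u4→Eg (3); capacity 8 + 3 = 11.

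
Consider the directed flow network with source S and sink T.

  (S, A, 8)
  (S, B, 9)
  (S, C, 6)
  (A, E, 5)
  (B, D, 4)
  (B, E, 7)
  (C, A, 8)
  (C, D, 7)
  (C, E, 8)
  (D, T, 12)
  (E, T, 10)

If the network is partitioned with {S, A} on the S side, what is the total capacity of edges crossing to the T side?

Edges leaving {S, A}: S→B (9), S→C (6), A→E (5).
Cut capacity = 9 + 6 + 5 = 20.

20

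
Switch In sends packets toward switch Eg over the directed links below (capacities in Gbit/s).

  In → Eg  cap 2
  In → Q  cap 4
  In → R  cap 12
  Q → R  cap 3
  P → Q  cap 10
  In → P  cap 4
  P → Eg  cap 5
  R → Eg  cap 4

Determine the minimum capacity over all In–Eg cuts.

10

Augment In→Eg: bottleneck 2, flow now 2.
Augment In→P→Eg: bottleneck 4, flow now 6.
Augment In→R→Eg: bottleneck 4, flow now 10.
No augmenting path remains; maximum flow = 10.
By max-flow min-cut, the minimum cut capacity equals the max flow.
In the residual graph, reachable from In: {In, Q, R}.
Min-cut edges: In→P (4), In→Eg (2), R→Eg (4); capacity 4 + 2 + 4 = 10.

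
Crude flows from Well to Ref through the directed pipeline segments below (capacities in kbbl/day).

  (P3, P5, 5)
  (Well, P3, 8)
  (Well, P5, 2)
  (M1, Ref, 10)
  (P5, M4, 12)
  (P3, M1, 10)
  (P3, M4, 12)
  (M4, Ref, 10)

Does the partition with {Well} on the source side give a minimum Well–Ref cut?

Yes — it is a minimum cut (capacity 10).

Given cut capacity: 8 + 2 = 10.
Augment Well→P3→M1→Ref: bottleneck 8, flow now 8.
Augment Well→P5→M4→Ref: bottleneck 2, flow now 10.
No augmenting path remains; maximum flow = 10.
Cut capacity 10 equals the max flow, so it is a minimum cut.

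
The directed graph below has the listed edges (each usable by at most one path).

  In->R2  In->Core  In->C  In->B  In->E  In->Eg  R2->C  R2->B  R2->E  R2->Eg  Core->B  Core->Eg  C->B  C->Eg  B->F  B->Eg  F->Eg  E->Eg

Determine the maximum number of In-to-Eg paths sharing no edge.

6

Assign every edge capacity 1; by Menger, the answer equals the max flow.
Path In→Eg (+1); total 1.
Path In→R2→Eg (+1); total 2.
Path In→Core→Eg (+1); total 3.
Path In→C→Eg (+1); total 4.
Path In→B→Eg (+1); total 5.
Path In→E→Eg (+1); total 6.
No residual In→Eg path; max flow = 6.
Certifying cut of size 6: {In→B, In→C, In→Core, In→E, In→Eg, In→R2}.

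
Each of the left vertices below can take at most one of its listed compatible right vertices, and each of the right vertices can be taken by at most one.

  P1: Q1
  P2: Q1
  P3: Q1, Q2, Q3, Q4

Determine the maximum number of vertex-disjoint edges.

2

Unit-capacity flow: source→left, listed edges, right→sink; max matching = max flow.
Augmenting path P1→Q1 (+1); matched 1.
Augmenting path P3→Q2 (+1); matched 2.
No augmenting path remains; maximum matching = 2.
König certificate: {P3, Q1} is a vertex cover of size 2 (every listed pair touches it), so no matching can be larger.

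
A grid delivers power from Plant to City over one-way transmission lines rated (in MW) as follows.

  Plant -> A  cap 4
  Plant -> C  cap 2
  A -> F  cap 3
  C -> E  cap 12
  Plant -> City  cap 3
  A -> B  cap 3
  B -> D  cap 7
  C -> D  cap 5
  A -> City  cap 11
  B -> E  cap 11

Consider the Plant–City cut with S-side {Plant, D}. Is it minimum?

No — its capacity is 9, but the minimum cut has capacity 7.

Given cut capacity: 4 + 2 + 3 = 9.
Augment Plant→City: bottleneck 3, flow now 3.
Augment Plant→A→City: bottleneck 4, flow now 7.
No augmenting path remains; maximum flow = 7.
In the residual graph, reachable from Plant: {Plant, C, D, E}.
Min-cut edges: Plant→A (4), Plant→City (3); capacity 4 + 3 = 7.
Cut capacity 9 exceeds the max flow 7, so it is not minimum.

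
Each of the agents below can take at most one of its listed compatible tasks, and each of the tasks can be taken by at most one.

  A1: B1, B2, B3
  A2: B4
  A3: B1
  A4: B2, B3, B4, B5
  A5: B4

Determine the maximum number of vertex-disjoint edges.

4

Unit-capacity flow: source→left, listed edges, right→sink; max matching = max flow.
Augmenting path A1→B1 (+1); matched 1.
Augmenting path A2→B4 (+1); matched 2.
Augmenting path A4→B2 (+1); matched 3.
Augmenting path A3→B1→A1→B3 (+1); matched 4.
No augmenting path remains; maximum matching = 4.
König certificate: {A1, A3, A4, B4} is a vertex cover of size 4 (every listed pair touches it), so no matching can be larger.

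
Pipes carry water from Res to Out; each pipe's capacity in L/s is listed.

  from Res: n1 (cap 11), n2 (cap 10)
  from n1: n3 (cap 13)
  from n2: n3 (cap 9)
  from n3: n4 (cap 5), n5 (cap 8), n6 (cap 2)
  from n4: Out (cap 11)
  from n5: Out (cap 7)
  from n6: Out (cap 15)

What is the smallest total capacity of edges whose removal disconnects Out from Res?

14

Augment Res→n1→n3→n4→Out: bottleneck 5, flow now 5.
Augment Res→n1→n3→n5→Out: bottleneck 6, flow now 11.
Augment Res→n2→n3→n5→Out: bottleneck 1, flow now 12.
Augment Res→n2→n3→n6→Out: bottleneck 2, flow now 14.
No augmenting path remains; maximum flow = 14.
By max-flow min-cut, the minimum cut capacity equals the max flow.
In the residual graph, reachable from Res: {Res, n1, n2, n3, n5}.
Min-cut edges: n3→n4 (5), n3→n6 (2), n5→Out (7); capacity 5 + 2 + 7 = 14.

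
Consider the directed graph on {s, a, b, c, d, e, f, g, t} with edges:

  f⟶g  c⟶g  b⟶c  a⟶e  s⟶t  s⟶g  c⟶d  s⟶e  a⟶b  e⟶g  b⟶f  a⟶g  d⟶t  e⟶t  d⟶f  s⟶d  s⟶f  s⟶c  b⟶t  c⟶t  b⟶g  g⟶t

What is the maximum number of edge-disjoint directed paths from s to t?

5

Assign every edge capacity 1; by Menger, the answer equals the max flow.
Path s→t (+1); total 1.
Path s→c→t (+1); total 2.
Path s→d→t (+1); total 3.
Path s→e→t (+1); total 4.
Path s→g→t (+1); total 5.
No residual s→t path; max flow = 5.
Certifying cut of size 5: {g→t, s→c, s→d, s→e, s→t}.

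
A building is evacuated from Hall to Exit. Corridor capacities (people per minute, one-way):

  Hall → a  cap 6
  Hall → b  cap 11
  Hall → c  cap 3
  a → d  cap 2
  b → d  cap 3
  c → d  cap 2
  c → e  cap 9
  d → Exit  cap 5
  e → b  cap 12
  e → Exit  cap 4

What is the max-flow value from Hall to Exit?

Augment Hall→a→d→Exit: bottleneck 2, flow now 2.
Augment Hall→b→d→Exit: bottleneck 3, flow now 5.
Augment Hall→c→e→Exit: bottleneck 3, flow now 8.
No augmenting path remains; maximum flow = 8.
In the residual graph, reachable from Hall: {Hall, a, b}.
Min-cut edges: Hall→c (3), a→d (2), b→d (3); capacity 3 + 2 + 3 = 8.
This cut is saturated, so no flow can exceed 8.

8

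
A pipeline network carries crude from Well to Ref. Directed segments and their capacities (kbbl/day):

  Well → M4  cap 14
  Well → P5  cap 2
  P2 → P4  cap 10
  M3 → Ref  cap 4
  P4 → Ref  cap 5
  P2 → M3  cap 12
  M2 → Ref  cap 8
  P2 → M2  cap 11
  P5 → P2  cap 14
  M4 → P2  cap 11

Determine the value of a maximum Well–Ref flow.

13

Augment Well→M4→P2→M3→Ref: bottleneck 4, flow now 4.
Augment Well→M4→P2→M2→Ref: bottleneck 7, flow now 11.
Augment Well→P5→P2→M2→Ref: bottleneck 1, flow now 12.
Augment Well→P5→P2→P4→Ref: bottleneck 1, flow now 13.
No augmenting path remains; maximum flow = 13.
In the residual graph, reachable from Well: {Well, M4}.
Min-cut edges: Well→P5 (2), M4→P2 (11); capacity 2 + 11 = 13.
This cut is saturated, so no flow can exceed 13.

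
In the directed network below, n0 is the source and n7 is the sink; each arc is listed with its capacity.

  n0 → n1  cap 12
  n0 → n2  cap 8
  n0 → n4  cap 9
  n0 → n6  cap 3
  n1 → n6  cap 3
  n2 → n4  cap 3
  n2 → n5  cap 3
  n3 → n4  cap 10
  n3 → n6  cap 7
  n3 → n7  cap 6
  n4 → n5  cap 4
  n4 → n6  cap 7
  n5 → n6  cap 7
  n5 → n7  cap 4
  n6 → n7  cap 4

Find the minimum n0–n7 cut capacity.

8

Augment n0→n6→n7: bottleneck 3, flow now 3.
Augment n0→n1→n6→n7: bottleneck 1, flow now 4.
Augment n0→n2→n5→n7: bottleneck 3, flow now 7.
Augment n0→n4→n5→n7: bottleneck 1, flow now 8.
No augmenting path remains; maximum flow = 8.
By max-flow min-cut, the minimum cut capacity equals the max flow.
In the residual graph, reachable from n0: {n0, n1, n2, n4, n5, n6}.
Min-cut edges: n5→n7 (4), n6→n7 (4); capacity 4 + 4 = 8.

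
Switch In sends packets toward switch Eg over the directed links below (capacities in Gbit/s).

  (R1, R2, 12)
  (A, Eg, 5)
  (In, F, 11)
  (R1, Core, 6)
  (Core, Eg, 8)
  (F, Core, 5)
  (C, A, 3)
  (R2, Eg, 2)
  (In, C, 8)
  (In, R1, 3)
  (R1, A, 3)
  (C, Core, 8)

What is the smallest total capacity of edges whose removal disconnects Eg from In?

14

Augment In→C→Core→Eg: bottleneck 8, flow now 8.
Augment In→R1→R2→Eg: bottleneck 2, flow now 10.
Augment In→R1→A→Eg: bottleneck 1, flow now 11.
Augment In→F→Core→C→A→Eg: bottleneck 3, flow now 14. (uses reverse residual edge)
No augmenting path remains; maximum flow = 14.
By max-flow min-cut, the minimum cut capacity equals the max flow.
In the residual graph, reachable from In: {In, C, F, Core}.
Min-cut edges: In→R1 (3), C→A (3), Core→Eg (8); capacity 3 + 3 + 8 = 14.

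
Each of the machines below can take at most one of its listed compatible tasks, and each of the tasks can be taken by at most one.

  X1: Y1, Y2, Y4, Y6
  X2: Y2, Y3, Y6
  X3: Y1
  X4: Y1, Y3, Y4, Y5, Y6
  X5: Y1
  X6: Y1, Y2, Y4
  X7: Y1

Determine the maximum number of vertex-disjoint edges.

5

Unit-capacity flow: source→left, listed edges, right→sink; max matching = max flow.
Augmenting path X1→Y1 (+1); matched 1.
Augmenting path X2→Y2 (+1); matched 2.
Augmenting path X4→Y3 (+1); matched 3.
Augmenting path X6→Y4 (+1); matched 4.
Augmenting path X3→Y1→X1→Y6 (+1); matched 5.
No augmenting path remains; maximum matching = 5.
König certificate: {X1, X2, X4, X6, Y1} is a vertex cover of size 5 (every listed pair touches it), so no matching can be larger.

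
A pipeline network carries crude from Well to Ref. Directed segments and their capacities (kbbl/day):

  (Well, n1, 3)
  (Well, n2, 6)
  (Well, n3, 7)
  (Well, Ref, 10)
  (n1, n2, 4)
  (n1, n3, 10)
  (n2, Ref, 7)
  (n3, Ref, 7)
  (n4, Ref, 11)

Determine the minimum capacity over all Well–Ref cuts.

24

Augment Well→Ref: bottleneck 10, flow now 10.
Augment Well→n2→Ref: bottleneck 6, flow now 16.
Augment Well→n3→Ref: bottleneck 7, flow now 23.
Augment Well→n1→n2→Ref: bottleneck 1, flow now 24.
No augmenting path remains; maximum flow = 24.
By max-flow min-cut, the minimum cut capacity equals the max flow.
In the residual graph, reachable from Well: {Well, n1, n2, n3}.
Min-cut edges: Well→Ref (10), n2→Ref (7), n3→Ref (7); capacity 10 + 7 + 7 = 24.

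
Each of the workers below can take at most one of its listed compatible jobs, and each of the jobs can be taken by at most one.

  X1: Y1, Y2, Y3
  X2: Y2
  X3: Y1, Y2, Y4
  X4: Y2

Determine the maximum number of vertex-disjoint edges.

Unit-capacity flow: source→left, listed edges, right→sink; max matching = max flow.
Augmenting path X1→Y1 (+1); matched 1.
Augmenting path X2→Y2 (+1); matched 2.
Augmenting path X3→Y4 (+1); matched 3.
No augmenting path remains; maximum matching = 3.
König certificate: {X1, X3, Y2} is a vertex cover of size 3 (every listed pair touches it), so no matching can be larger.

3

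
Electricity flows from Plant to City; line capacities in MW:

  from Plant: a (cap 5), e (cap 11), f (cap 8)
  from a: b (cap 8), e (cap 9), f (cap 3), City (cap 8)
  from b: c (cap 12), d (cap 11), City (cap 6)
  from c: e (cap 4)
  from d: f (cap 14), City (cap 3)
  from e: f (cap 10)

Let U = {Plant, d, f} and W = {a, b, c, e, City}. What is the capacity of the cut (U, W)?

Edges leaving {Plant, d, f}: Plant→a (5), Plant→e (11), d→City (3).
Cut capacity = 5 + 11 + 3 = 19.

19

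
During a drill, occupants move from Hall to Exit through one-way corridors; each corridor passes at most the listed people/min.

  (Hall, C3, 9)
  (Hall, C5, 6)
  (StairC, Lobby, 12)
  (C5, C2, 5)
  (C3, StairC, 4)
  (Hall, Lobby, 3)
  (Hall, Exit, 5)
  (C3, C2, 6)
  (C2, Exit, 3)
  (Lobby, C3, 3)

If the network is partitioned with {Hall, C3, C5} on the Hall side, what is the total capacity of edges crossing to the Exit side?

Edges leaving {Hall, C3, C5}: Hall→Lobby (3), Hall→Exit (5), C3→StairC (4), C3→C2 (6), C5→C2 (5).
Cut capacity = 3 + 5 + 4 + 6 + 5 = 23.

23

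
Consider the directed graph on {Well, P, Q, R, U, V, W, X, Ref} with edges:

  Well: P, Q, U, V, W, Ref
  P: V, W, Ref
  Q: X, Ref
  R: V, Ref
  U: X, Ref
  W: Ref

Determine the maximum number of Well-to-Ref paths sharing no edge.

5

Assign every edge capacity 1; by Menger, the answer equals the max flow.
Path Well→Ref (+1); total 1.
Path Well→P→Ref (+1); total 2.
Path Well→Q→Ref (+1); total 3.
Path Well→U→Ref (+1); total 4.
Path Well→W→Ref (+1); total 5.
No residual Well→Ref path; max flow = 5.
Certifying cut of size 5: {Well→P, Well→Q, Well→Ref, Well→U, Well→W}.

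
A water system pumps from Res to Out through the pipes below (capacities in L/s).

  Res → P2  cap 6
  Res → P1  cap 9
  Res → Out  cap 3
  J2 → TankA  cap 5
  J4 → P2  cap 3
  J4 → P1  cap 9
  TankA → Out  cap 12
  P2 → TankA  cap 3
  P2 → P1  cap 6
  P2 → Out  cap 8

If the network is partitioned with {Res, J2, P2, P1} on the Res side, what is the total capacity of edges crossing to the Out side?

Edges leaving {Res, J2, P2, P1}: Res→Out (3), J2→TankA (5), P2→TankA (3), P2→Out (8).
Cut capacity = 3 + 5 + 3 + 8 = 19.

19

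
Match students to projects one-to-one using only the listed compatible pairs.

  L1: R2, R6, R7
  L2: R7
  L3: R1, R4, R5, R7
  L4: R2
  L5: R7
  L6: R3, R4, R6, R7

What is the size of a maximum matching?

Unit-capacity flow: source→left, listed edges, right→sink; max matching = max flow.
Augmenting path L1→R2 (+1); matched 1.
Augmenting path L2→R7 (+1); matched 2.
Augmenting path L3→R1 (+1); matched 3.
Augmenting path L6→R3 (+1); matched 4.
Augmenting path L4→R2→L1→R6 (+1); matched 5.
No augmenting path remains; maximum matching = 5.
König certificate: {L1, L3, L4, L6, R7} is a vertex cover of size 5 (every listed pair touches it), so no matching can be larger.

5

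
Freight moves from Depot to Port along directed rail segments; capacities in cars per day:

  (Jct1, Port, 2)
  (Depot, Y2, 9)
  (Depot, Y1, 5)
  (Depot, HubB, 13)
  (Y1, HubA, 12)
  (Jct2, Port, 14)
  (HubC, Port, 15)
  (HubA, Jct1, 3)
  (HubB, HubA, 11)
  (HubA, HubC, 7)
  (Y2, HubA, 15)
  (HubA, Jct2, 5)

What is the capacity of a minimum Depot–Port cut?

Augment Depot→Y1→HubA→Jct1→Port: bottleneck 2, flow now 2.
Augment Depot→Y1→HubA→HubC→Port: bottleneck 3, flow now 5.
Augment Depot→Y2→HubA→HubC→Port: bottleneck 4, flow now 9.
Augment Depot→Y2→HubA→Jct2→Port: bottleneck 5, flow now 14.
No augmenting path remains; maximum flow = 14.
By max-flow min-cut, the minimum cut capacity equals the max flow.
In the residual graph, reachable from Depot: {Depot, Y1, Y2, HubB, HubA, Jct1}.
Min-cut edges: HubA→HubC (7), HubA→Jct2 (5), Jct1→Port (2); capacity 7 + 5 + 2 = 14.

14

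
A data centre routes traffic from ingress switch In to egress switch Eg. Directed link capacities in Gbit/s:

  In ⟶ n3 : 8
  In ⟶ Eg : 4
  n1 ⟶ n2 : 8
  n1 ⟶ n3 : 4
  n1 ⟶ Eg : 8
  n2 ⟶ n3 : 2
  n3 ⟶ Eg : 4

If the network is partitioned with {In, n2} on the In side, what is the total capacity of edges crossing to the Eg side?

Edges leaving {In, n2}: In→n3 (8), In→Eg (4), n2→n3 (2).
Cut capacity = 8 + 4 + 2 = 14.

14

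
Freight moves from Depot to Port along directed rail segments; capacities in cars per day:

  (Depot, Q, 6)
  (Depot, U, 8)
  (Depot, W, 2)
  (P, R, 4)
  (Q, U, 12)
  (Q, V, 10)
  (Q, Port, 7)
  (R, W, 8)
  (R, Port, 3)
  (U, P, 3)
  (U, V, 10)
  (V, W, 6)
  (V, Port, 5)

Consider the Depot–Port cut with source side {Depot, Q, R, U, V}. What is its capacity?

34

Edges leaving {Depot, Q, R, U, V}: Depot→W (2), Q→Port (7), R→W (8), R→Port (3), U→P (3), V→W (6), V→Port (5).
Cut capacity = 2 + 7 + 8 + 3 + 3 + 6 + 5 = 34.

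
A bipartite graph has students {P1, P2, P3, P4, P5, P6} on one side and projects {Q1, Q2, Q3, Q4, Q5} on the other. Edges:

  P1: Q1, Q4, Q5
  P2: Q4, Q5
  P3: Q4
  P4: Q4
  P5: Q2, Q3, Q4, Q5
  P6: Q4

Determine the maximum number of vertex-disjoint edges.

4

Unit-capacity flow: source→left, listed edges, right→sink; max matching = max flow.
Augmenting path P1→Q1 (+1); matched 1.
Augmenting path P2→Q4 (+1); matched 2.
Augmenting path P5→Q2 (+1); matched 3.
Augmenting path P3→Q4→P2→Q5 (+1); matched 4.
No augmenting path remains; maximum matching = 4.
König certificate: {P1, P2, P5, Q4} is a vertex cover of size 4 (every listed pair touches it), so no matching can be larger.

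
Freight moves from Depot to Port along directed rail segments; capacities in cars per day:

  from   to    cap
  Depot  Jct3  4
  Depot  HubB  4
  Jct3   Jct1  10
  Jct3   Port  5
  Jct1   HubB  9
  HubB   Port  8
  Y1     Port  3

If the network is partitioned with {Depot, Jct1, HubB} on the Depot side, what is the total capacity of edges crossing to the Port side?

Edges leaving {Depot, Jct1, HubB}: Depot→Jct3 (4), HubB→Port (8).
Cut capacity = 4 + 8 = 12.

12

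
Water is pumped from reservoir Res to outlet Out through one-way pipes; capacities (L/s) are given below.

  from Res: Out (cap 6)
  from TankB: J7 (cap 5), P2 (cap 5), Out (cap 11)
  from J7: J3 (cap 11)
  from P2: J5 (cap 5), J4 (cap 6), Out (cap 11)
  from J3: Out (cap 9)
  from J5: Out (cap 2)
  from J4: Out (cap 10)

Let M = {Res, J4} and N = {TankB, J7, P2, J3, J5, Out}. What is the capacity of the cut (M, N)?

Edges leaving {Res, J4}: Res→Out (6), J4→Out (10).
Cut capacity = 6 + 10 = 16.

16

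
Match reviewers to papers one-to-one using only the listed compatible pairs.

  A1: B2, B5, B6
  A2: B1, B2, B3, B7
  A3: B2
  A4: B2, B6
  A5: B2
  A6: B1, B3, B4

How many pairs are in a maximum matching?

Unit-capacity flow: source→left, listed edges, right→sink; max matching = max flow.
Augmenting path A1→B2 (+1); matched 1.
Augmenting path A2→B1 (+1); matched 2.
Augmenting path A4→B6 (+1); matched 3.
Augmenting path A6→B3 (+1); matched 4.
Augmenting path A3→B2→A1→B5 (+1); matched 5.
No augmenting path remains; maximum matching = 5.
König certificate: {A1, A2, A4, A6, B2} is a vertex cover of size 5 (every listed pair touches it), so no matching can be larger.

5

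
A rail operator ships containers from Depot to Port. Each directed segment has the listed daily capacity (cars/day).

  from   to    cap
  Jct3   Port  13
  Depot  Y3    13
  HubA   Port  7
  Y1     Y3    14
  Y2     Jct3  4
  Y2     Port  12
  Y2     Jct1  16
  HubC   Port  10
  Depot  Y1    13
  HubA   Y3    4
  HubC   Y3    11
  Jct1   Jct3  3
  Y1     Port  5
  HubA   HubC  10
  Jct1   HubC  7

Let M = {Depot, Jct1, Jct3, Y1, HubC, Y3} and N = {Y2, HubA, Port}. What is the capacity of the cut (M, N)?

28

Edges leaving {Depot, Jct1, Jct3, Y1, HubC, Y3}: Jct3→Port (13), Y1→Port (5), HubC→Port (10).
Cut capacity = 13 + 5 + 10 = 28.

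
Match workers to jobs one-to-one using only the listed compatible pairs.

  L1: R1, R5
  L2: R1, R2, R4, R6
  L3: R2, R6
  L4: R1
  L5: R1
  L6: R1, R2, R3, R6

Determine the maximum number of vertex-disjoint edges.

5

Unit-capacity flow: source→left, listed edges, right→sink; max matching = max flow.
Augmenting path L1→R1 (+1); matched 1.
Augmenting path L2→R2 (+1); matched 2.
Augmenting path L3→R6 (+1); matched 3.
Augmenting path L6→R3 (+1); matched 4.
Augmenting path L4→R1→L1→R5 (+1); matched 5.
No augmenting path remains; maximum matching = 5.
König certificate: {L1, L2, L3, L6, R1} is a vertex cover of size 5 (every listed pair touches it), so no matching can be larger.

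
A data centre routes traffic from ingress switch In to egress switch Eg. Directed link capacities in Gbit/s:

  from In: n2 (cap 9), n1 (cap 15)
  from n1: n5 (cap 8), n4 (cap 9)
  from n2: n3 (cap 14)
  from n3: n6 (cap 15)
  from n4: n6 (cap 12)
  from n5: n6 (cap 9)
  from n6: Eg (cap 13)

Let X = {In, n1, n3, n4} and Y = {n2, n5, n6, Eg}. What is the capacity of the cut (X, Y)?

Edges leaving {In, n1, n3, n4}: In→n2 (9), n1→n5 (8), n3→n6 (15), n4→n6 (12).
Cut capacity = 9 + 8 + 15 + 12 = 44.

44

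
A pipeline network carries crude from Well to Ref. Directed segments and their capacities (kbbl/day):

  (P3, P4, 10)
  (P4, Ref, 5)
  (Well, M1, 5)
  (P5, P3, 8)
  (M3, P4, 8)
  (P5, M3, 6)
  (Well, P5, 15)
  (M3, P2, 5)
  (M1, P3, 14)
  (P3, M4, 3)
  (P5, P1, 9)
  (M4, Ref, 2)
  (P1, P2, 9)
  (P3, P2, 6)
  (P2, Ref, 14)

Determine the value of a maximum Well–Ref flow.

20

Augment Well→M1→P3→P2→Ref: bottleneck 5, flow now 5.
Augment Well→P5→M3→P2→Ref: bottleneck 5, flow now 10.
Augment Well→P5→M3→P4→Ref: bottleneck 1, flow now 11.
Augment Well→P5→P1→P2→Ref: bottleneck 4, flow now 15.
Augment Well→P5→P3→P4→Ref: bottleneck 4, flow now 19.
Augment Well→P5→P3→M4→Ref: bottleneck 1, flow now 20.
No augmenting path remains; maximum flow = 20.
In the residual graph, reachable from Well: {Well}.
Min-cut edges: Well→M1 (5), Well→P5 (15); capacity 5 + 15 = 20.
This cut is saturated, so no flow can exceed 20.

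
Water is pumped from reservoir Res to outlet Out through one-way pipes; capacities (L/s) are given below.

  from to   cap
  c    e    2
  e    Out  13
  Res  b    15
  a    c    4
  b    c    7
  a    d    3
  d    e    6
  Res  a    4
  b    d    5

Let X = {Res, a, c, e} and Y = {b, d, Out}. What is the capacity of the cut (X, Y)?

Edges leaving {Res, a, c, e}: Res→b (15), a→d (3), e→Out (13).
Cut capacity = 15 + 3 + 13 = 31.

31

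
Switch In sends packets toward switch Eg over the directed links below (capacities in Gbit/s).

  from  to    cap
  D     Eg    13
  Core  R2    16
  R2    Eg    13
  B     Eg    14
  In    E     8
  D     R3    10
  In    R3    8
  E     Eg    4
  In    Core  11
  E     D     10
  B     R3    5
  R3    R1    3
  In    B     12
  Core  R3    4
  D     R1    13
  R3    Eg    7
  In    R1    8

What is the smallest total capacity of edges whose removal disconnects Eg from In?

Augment In→E→Eg: bottleneck 4, flow now 4.
Augment In→B→Eg: bottleneck 12, flow now 16.
Augment In→R3→Eg: bottleneck 7, flow now 23.
Augment In→E→D→Eg: bottleneck 4, flow now 27.
Augment In→Core→R2→Eg: bottleneck 11, flow now 38.
No augmenting path remains; maximum flow = 38.
By max-flow min-cut, the minimum cut capacity equals the max flow.
In the residual graph, reachable from In: {In, R3, R1}.
Min-cut edges: In→E (8), In→B (12), In→Core (11), R3→Eg (7); capacity 8 + 12 + 11 + 7 = 38.

38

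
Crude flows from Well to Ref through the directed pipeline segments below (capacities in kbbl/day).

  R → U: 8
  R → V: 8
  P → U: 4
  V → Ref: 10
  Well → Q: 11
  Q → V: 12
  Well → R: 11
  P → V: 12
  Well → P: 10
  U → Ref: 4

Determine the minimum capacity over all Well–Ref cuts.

Augment Well→P→U→Ref: bottleneck 4, flow now 4.
Augment Well→P→V→Ref: bottleneck 6, flow now 10.
Augment Well→Q→V→Ref: bottleneck 4, flow now 14.
No augmenting path remains; maximum flow = 14.
By max-flow min-cut, the minimum cut capacity equals the max flow.
In the residual graph, reachable from Well: {Well, P, Q, R, U, V}.
Min-cut edges: U→Ref (4), V→Ref (10); capacity 4 + 10 = 14.

14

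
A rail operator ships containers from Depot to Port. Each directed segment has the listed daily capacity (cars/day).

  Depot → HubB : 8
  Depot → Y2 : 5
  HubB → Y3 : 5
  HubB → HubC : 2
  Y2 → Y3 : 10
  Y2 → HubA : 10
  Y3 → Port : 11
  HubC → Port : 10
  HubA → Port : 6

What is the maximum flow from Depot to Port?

12

Augment Depot→HubB→Y3→Port: bottleneck 5, flow now 5.
Augment Depot→HubB→HubC→Port: bottleneck 2, flow now 7.
Augment Depot→Y2→Y3→Port: bottleneck 5, flow now 12.
No augmenting path remains; maximum flow = 12.
In the residual graph, reachable from Depot: {Depot, HubB}.
Min-cut edges: Depot→Y2 (5), HubB→Y3 (5), HubB→HubC (2); capacity 5 + 5 + 2 = 12.
This cut is saturated, so no flow can exceed 12.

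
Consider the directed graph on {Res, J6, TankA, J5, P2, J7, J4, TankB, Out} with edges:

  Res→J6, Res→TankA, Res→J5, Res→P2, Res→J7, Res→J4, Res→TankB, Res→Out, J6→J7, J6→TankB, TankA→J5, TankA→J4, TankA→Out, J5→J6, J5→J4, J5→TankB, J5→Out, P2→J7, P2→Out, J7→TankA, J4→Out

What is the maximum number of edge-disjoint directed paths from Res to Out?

5

Assign every edge capacity 1; by Menger, the answer equals the max flow.
Path Res→Out (+1); total 1.
Path Res→TankA→Out (+1); total 2.
Path Res→J5→Out (+1); total 3.
Path Res→P2→Out (+1); total 4.
Path Res→J4→Out (+1); total 5.
No residual Res→Out path; max flow = 5.
Certifying cut of size 5: {J4→Out, J5→Out, Res→Out, Res→P2, TankA→Out}.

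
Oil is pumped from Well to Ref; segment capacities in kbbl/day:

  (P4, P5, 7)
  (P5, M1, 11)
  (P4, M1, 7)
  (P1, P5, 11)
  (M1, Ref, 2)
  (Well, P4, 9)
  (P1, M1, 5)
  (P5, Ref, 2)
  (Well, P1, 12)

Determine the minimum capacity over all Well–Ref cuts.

Augment Well→P1→M1→Ref: bottleneck 2, flow now 2.
Augment Well→P1→P5→Ref: bottleneck 2, flow now 4.
No augmenting path remains; maximum flow = 4.
By max-flow min-cut, the minimum cut capacity equals the max flow.
In the residual graph, reachable from Well: {Well, P1, P4, M1, P5}.
Min-cut edges: M1→Ref (2), P5→Ref (2); capacity 2 + 2 = 4.

4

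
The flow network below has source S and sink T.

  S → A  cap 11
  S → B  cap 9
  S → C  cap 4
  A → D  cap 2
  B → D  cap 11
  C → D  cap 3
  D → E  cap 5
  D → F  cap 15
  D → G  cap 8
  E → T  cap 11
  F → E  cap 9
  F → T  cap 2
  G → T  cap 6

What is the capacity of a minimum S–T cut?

Augment S→A→D→E→T: bottleneck 2, flow now 2.
Augment S→B→D→E→T: bottleneck 3, flow now 5.
Augment S→B→D→F→T: bottleneck 2, flow now 7.
Augment S→B→D→G→T: bottleneck 4, flow now 11.
Augment S→C→D→G→T: bottleneck 2, flow now 13.
Augment S→C→D→F→E→T: bottleneck 1, flow now 14.
No augmenting path remains; maximum flow = 14.
By max-flow min-cut, the minimum cut capacity equals the max flow.
In the residual graph, reachable from S: {S, A, C}.
Min-cut edges: S→B (9), A→D (2), C→D (3); capacity 9 + 2 + 3 = 14.

14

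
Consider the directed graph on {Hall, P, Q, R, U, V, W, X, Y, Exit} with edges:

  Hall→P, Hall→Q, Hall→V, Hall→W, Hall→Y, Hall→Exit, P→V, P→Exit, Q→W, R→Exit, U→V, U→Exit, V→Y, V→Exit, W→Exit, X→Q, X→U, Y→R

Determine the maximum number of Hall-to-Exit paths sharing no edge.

5

Assign every edge capacity 1; by Menger, the answer equals the max flow.
Path Hall→Exit (+1); total 1.
Path Hall→P→Exit (+1); total 2.
Path Hall→V→Exit (+1); total 3.
Path Hall→W→Exit (+1); total 4.
Path Hall→Y→R→Exit (+1); total 5.
No residual Hall→Exit path; max flow = 5.
Certifying cut of size 5: {Hall→Exit, Hall→P, Hall→V, Hall→Y, W→Exit}.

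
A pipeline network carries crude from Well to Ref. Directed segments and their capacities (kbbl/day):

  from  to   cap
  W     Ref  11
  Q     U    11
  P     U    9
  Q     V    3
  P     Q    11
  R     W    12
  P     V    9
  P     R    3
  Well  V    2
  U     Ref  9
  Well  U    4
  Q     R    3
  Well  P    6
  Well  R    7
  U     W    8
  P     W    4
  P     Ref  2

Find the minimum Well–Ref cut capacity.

Augment Well→P→Ref: bottleneck 2, flow now 2.
Augment Well→U→Ref: bottleneck 4, flow now 6.
Augment Well→P→U→Ref: bottleneck 4, flow now 10.
Augment Well→R→W→Ref: bottleneck 7, flow now 17.
No augmenting path remains; maximum flow = 17.
By max-flow min-cut, the minimum cut capacity equals the max flow.
In the residual graph, reachable from Well: {Well, V}.
Min-cut edges: Well→P (6), Well→R (7), Well→U (4); capacity 6 + 7 + 4 = 17.

17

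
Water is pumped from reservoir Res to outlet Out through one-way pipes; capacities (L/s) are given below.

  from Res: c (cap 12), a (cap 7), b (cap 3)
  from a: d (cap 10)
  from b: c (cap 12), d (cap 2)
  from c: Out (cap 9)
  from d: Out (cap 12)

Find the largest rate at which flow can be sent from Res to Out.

18

Augment Res→c→Out: bottleneck 9, flow now 9.
Augment Res→a→d→Out: bottleneck 7, flow now 16.
Augment Res→b→d→Out: bottleneck 2, flow now 18.
No augmenting path remains; maximum flow = 18.
In the residual graph, reachable from Res: {Res, b, c}.
Min-cut edges: Res→a (7), b→d (2), c→Out (9); capacity 7 + 2 + 9 = 18.
This cut is saturated, so no flow can exceed 18.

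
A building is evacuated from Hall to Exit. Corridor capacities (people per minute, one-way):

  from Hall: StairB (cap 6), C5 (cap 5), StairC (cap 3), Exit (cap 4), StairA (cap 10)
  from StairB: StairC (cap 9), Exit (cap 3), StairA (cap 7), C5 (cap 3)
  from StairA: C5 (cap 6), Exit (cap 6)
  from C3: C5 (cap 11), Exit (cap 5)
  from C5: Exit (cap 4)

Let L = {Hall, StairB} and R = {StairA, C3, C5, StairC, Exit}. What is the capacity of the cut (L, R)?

44

Edges leaving {Hall, StairB}: Hall→StairA (10), Hall→C5 (5), Hall→StairC (3), Hall→Exit (4), StairB→StairA (7), StairB→C5 (3), StairB→StairC (9), StairB→Exit (3).
Cut capacity = 10 + 5 + 3 + 4 + 7 + 3 + 9 + 3 = 44.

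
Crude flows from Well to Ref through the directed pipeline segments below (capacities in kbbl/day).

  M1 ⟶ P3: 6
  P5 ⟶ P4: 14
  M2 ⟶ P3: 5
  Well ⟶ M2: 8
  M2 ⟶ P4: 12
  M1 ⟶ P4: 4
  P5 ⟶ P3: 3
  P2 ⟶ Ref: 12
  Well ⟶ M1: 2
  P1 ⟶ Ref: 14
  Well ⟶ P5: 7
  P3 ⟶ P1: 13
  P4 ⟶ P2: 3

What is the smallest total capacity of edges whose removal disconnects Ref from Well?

13

Augment Well→M1→P4→P2→Ref: bottleneck 2, flow now 2.
Augment Well→M2→P4→P2→Ref: bottleneck 1, flow now 3.
Augment Well→M2→P3→P1→Ref: bottleneck 5, flow now 8.
Augment Well→P5→P3→P1→Ref: bottleneck 3, flow now 11.
Augment Well→M2→P4→M1→P3→P1→Ref: bottleneck 2, flow now 13. (uses reverse residual edge)
No augmenting path remains; maximum flow = 13.
By max-flow min-cut, the minimum cut capacity equals the max flow.
In the residual graph, reachable from Well: {Well, M2, P5, P4}.
Min-cut edges: Well→M1 (2), M2→P3 (5), P5→P3 (3), P4→P2 (3); capacity 2 + 5 + 3 + 3 = 13.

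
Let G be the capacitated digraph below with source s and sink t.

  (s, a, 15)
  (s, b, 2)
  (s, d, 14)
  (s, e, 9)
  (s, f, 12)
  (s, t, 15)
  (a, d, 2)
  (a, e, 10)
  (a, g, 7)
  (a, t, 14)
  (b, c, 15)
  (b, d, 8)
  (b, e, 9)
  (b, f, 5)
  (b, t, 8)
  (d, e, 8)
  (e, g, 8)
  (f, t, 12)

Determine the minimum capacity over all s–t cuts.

43

Augment s→t: bottleneck 15, flow now 15.
Augment s→a→t: bottleneck 14, flow now 29.
Augment s→b→t: bottleneck 2, flow now 31.
Augment s→f→t: bottleneck 12, flow now 43.
No augmenting path remains; maximum flow = 43.
By max-flow min-cut, the minimum cut capacity equals the max flow.
In the residual graph, reachable from s: {s, a, d, e, g}.
Min-cut edges: s→b (2), s→f (12), s→t (15), a→t (14); capacity 2 + 12 + 15 + 14 = 43.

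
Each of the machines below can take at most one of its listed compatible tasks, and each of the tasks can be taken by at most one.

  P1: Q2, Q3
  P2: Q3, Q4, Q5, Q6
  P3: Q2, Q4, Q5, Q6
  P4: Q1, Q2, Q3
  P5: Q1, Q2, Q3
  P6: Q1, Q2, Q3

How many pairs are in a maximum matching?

Unit-capacity flow: source→left, listed edges, right→sink; max matching = max flow.
Augmenting path P1→Q2 (+1); matched 1.
Augmenting path P2→Q3 (+1); matched 2.
Augmenting path P3→Q4 (+1); matched 3.
Augmenting path P4→Q1 (+1); matched 4.
Augmenting path P5→Q3→P2→Q5 (+1); matched 5.
No augmenting path remains; maximum matching = 5.
König certificate: {P2, P3, Q1, Q2, Q3} is a vertex cover of size 5 (every listed pair touches it), so no matching can be larger.

5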